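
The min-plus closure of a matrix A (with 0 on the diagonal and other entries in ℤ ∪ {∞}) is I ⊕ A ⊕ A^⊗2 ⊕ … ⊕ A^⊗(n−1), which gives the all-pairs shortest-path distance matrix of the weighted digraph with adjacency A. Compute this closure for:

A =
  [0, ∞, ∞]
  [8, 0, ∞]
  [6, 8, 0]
Closure =
  [0, ∞, ∞]
  [8, 0, ∞]
  [6, 8, 0]

This is the Floyd-Warshall all-pairs shortest-path computation. For each intermediate vertex k = 0, 1, …, 2, update dist[i][j] ← min(dist[i][j], dist[i][k] + dist[k][j]). The final matrix gives, for each (i, j), the minimum total weight of any directed path from i to j (possibly empty when i = j).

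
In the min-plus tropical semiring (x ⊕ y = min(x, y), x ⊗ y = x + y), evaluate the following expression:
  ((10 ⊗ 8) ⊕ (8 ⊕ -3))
((10 ⊗ 8) ⊕ (8 ⊕ -3)) = -3

Expand innermost to outermost. Recall ⊕ takes the minimum of its arguments and ⊗ takes their sum. Working out the expression ((10 ⊗ 8) ⊕ (8 ⊕ -3)) gives -3.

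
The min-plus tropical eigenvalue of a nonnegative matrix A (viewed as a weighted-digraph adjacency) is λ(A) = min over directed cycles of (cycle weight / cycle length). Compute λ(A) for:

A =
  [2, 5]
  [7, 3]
λ(A) = 2

Enumerate directed cycles and compute their means (weight / length). Sample:
  cycle 0 → 0: weight = 2, length = 1, mean = 2/1 ≈ 2.000
  cycle 1 → 1: weight = 3, length = 1, mean = 3/1 ≈ 3.000
  cycle 0 → 1 → 0: weight = 12, length = 2, mean = 12/2 ≈ 6.000
  cycle 1 → 0 → 1: weight = 12, length = 2, mean = 12/2 ≈ 6.000
Minimum mean = 2.000, attained e.g. along the cycle 0 → 0 with weight 2 and length 1. So λ(A) = 2/1 = 2.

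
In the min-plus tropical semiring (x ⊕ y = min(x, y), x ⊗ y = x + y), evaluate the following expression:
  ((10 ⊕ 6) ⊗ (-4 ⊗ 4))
((10 ⊕ 6) ⊗ (-4 ⊗ 4)) = 6

Expand innermost to outermost. Recall ⊕ takes the minimum of its arguments and ⊗ takes their sum. Working out the expression ((10 ⊕ 6) ⊗ (-4 ⊗ 4)) gives 6.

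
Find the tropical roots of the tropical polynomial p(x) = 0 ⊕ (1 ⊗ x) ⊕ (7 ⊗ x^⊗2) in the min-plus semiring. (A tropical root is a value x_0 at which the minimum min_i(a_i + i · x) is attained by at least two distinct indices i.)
Roots: {-6, -1}

Each tropical root is a break point of the lower envelope of the lines y = a_i + i · x (there are 3 lines, with slopes 0, 1, ..., 2). Only the lines that attain the minimum somewhere contribute to roots; other lines are dominated. Here the surviving (envelope) indices are i = 2, i = 1, i = 0.
Intersections between consecutive envelope lines give the roots: for adjacent envelope indices i < j the intersection is x = (a_i − a_j) / (j − i). Reading off the sorted break points: {-6, -1}.
Verification: at each break x_0, at least two indices attain the minimum of min_i(a_i + i · x_0).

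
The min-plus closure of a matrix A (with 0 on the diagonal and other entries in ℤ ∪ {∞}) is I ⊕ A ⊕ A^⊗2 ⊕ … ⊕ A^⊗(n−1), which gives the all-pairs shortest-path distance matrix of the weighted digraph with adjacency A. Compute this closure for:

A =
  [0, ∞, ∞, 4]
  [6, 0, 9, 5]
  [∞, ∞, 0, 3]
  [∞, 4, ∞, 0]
Closure =
  [0, 8, 17, 4]
  [6, 0, 9, 5]
  [13, 7, 0, 3]
  [10, 4, 13, 0]

This is the Floyd-Warshall all-pairs shortest-path computation. For each intermediate vertex k = 0, 1, …, 3, update dist[i][j] ← min(dist[i][j], dist[i][k] + dist[k][j]). The final matrix gives, for each (i, j), the minimum total weight of any directed path from i to j (possibly empty when i = j).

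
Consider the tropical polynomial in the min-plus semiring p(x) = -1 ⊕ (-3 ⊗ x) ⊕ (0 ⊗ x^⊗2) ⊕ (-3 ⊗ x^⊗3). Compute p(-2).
p(-2) = -9

A tropical monomial a ⊗ x^⊗i evaluates to a + i · x. Evaluating each term at x = -2:
  Term 0 contributes -1 + 0 · -2 = -1
  Term 1 contributes -3 + 1 · -2 = -5
  Term 2 contributes 0 + 2 · -2 = -4
  Term 3 contributes -3 + 3 · -2 = -9
p(-2) = ⊕ of these = min[-1, -5, -4, -9] = -9.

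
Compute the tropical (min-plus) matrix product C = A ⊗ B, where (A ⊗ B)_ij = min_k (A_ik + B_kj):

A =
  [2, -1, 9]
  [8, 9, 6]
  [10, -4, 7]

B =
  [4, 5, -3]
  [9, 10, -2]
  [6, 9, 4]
A ⊗ B =
  [6, 7, -3]
  [12, 13, 5]
  [5, 6, -6]

Apply the min-plus product entry-by-entry:
  C[0][0] = min over k of (A[0][0] + B[0][0] = 2 + 4 = 6, A[0][1] + B[1][0] = -1 + 9 = 8, A[0][2] + B[2][0] = 9 + 6 = 15) = 6 (attained at k = 0)
  C[0][1] = min over k of (A[0][0] + B[0][1] = 2 + 5 = 7, A[0][1] + B[1][1] = -1 + 10 = 9, A[0][2] + B[2][1] = 9 + 9 = 18) = 7 (attained at k = 0)
  C[0][2] = min over k of (A[0][0] + B[0][2] = 2 + -3 = -1, A[0][1] + B[1][2] = -1 + -2 = -3, A[0][2] + B[2][2] = 9 + 4 = 13) = -3 (attained at k = 1)
  C[1][0] = min over k of (A[1][0] + B[0][0] = 8 + 4 = 12, A[1][1] + B[1][0] = 9 + 9 = 18, A[1][2] + B[2][0] = 6 + 6 = 12) = 12 (attained at k = 0)
  C[1][1] = min over k of (A[1][0] + B[0][1] = 8 + 5 = 13, A[1][1] + B[1][1] = 9 + 10 = 19, A[1][2] + B[2][1] = 6 + 9 = 15) = 13 (attained at k = 0)
  C[1][2] = min over k of (A[1][0] + B[0][2] = 8 + -3 = 5, A[1][1] + B[1][2] = 9 + -2 = 7, A[1][2] + B[2][2] = 6 + 4 = 10) = 5 (attained at k = 0)
  C[2][0] = min over k of (A[2][0] + B[0][0] = 10 + 4 = 14, A[2][1] + B[1][0] = -4 + 9 = 5, A[2][2] + B[2][0] = 7 + 6 = 13) = 5 (attained at k = 1)
  C[2][1] = min over k of (A[2][0] + B[0][1] = 10 + 5 = 15, A[2][1] + B[1][1] = -4 + 10 = 6, A[2][2] + B[2][1] = 7 + 9 = 16) = 6 (attained at k = 1)
  C[2][2] = min over k of (A[2][0] + B[0][2] = 10 + -3 = 7, A[2][1] + B[1][2] = -4 + -2 = -6, A[2][2] + B[2][2] = 7 + 4 = 11) = -6 (attained at k = 1)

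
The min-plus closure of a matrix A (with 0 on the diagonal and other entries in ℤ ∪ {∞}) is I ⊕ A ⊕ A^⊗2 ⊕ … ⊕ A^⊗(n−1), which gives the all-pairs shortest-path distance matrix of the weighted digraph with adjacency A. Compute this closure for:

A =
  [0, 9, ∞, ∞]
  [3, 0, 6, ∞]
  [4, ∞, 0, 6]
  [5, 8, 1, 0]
Closure =
  [0, 9, 15, 21]
  [3, 0, 6, 12]
  [4, 13, 0, 6]
  [5, 8, 1, 0]

This is the Floyd-Warshall all-pairs shortest-path computation. For each intermediate vertex k = 0, 1, …, 3, update dist[i][j] ← min(dist[i][j], dist[i][k] + dist[k][j]). The final matrix gives, for each (i, j), the minimum total weight of any directed path from i to j (possibly empty when i = j).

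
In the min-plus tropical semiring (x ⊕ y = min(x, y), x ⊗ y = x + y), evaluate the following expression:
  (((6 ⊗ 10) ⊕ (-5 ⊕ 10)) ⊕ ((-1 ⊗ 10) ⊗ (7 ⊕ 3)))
(((6 ⊗ 10) ⊕ (-5 ⊕ 10)) ⊕ ((-1 ⊗ 10) ⊗ (7 ⊕ 3))) = -5

Expand innermost to outermost. Recall ⊕ takes the minimum of its arguments and ⊗ takes their sum. Working out the expression (((6 ⊗ 10) ⊕ (-5 ⊕ 10)) ⊕ ((-1 ⊗ 10) ⊗ (7 ⊕ 3))) gives -5.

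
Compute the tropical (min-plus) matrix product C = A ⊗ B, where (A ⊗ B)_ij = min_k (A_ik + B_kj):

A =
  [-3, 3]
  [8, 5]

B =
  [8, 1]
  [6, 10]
A ⊗ B =
  [5, -2]
  [11, 9]

Apply the min-plus product entry-by-entry:
  C[0][0] = min over k of (A[0][0] + B[0][0] = -3 + 8 = 5, A[0][1] + B[1][0] = 3 + 6 = 9) = 5 (attained at k = 0)
  C[0][1] = min over k of (A[0][0] + B[0][1] = -3 + 1 = -2, A[0][1] + B[1][1] = 3 + 10 = 13) = -2 (attained at k = 0)
  C[1][0] = min over k of (A[1][0] + B[0][0] = 8 + 8 = 16, A[1][1] + B[1][0] = 5 + 6 = 11) = 11 (attained at k = 1)
  C[1][1] = min over k of (A[1][0] + B[0][1] = 8 + 1 = 9, A[1][1] + B[1][1] = 5 + 10 = 15) = 9 (attained at k = 0)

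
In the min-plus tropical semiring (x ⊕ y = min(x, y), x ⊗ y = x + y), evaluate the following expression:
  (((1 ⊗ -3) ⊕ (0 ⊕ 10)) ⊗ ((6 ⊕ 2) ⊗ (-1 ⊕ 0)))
(((1 ⊗ -3) ⊕ (0 ⊕ 10)) ⊗ ((6 ⊕ 2) ⊗ (-1 ⊕ 0))) = -1

Expand innermost to outermost. Recall ⊕ takes the minimum of its arguments and ⊗ takes their sum. Working out the expression (((1 ⊗ -3) ⊕ (0 ⊕ 10)) ⊗ ((6 ⊕ 2) ⊗ (-1 ⊕ 0))) gives -1.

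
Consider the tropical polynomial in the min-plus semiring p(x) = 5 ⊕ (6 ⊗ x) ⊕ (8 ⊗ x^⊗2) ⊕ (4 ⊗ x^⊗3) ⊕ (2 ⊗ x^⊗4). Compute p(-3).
p(-3) = -10

A tropical monomial a ⊗ x^⊗i evaluates to a + i · x. Evaluating each term at x = -3:
  Term 0 contributes 5 + 0 · -3 = 5
  Term 1 contributes 6 + 1 · -3 = 3
  Term 2 contributes 8 + 2 · -3 = 2
  Term 3 contributes 4 + 3 · -3 = -5
  Term 4 contributes 2 + 4 · -3 = -10
p(-3) = ⊕ of these = min[5, 3, 2, -5, -10] = -10.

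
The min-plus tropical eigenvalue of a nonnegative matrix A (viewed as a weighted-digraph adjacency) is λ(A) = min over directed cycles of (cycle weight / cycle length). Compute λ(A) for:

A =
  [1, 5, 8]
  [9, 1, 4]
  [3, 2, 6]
λ(A) = 1

Enumerate directed cycles and compute their means (weight / length). Sample:
  cycle 0 → 0: weight = 1, length = 1, mean = 1/1 ≈ 1.000
  cycle 1 → 1: weight = 1, length = 1, mean = 1/1 ≈ 1.000
  cycle 2 → 2: weight = 6, length = 1, mean = 6/1 ≈ 6.000
  cycle 0 → 1 → 0: weight = 14, length = 2, mean = 14/2 ≈ 7.000
  cycle 0 → 2 → 0: weight = 11, length = 2, mean = 11/2 ≈ 5.500
  cycle 1 → 0 → 1: weight = 14, length = 2, mean = 14/2 ≈ 7.000
Minimum mean = 1.000, attained e.g. along the cycle 0 → 0 with weight 1 and length 1. So λ(A) = 1/1 = 1.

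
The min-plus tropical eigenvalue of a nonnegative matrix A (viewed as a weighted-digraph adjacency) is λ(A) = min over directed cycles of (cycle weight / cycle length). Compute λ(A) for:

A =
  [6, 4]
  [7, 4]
λ(A) = 4

Enumerate directed cycles and compute their means (weight / length). Sample:
  cycle 0 → 0: weight = 6, length = 1, mean = 6/1 ≈ 6.000
  cycle 1 → 1: weight = 4, length = 1, mean = 4/1 ≈ 4.000
  cycle 0 → 1 → 0: weight = 11, length = 2, mean = 11/2 ≈ 5.500
  cycle 1 → 0 → 1: weight = 11, length = 2, mean = 11/2 ≈ 5.500
Minimum mean = 4.000, attained e.g. along the cycle 1 → 1 with weight 4 and length 1. So λ(A) = 4/1 = 4.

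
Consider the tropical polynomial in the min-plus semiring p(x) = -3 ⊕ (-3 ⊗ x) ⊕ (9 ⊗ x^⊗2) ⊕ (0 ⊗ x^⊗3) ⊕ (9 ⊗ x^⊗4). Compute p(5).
p(5) = -3

A tropical monomial a ⊗ x^⊗i evaluates to a + i · x. Evaluating each term at x = 5:
  Term 0 contributes -3 + 0 · 5 = -3
  Term 1 contributes -3 + 1 · 5 = 2
  Term 2 contributes 9 + 2 · 5 = 19
  Term 3 contributes 0 + 3 · 5 = 15
  Term 4 contributes 9 + 4 · 5 = 29
p(5) = ⊕ of these = min[-3, 2, 19, 15, 29] = -3.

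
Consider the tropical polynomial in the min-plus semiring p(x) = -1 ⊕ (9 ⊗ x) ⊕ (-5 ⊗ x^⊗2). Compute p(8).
p(8) = -1

A tropical monomial a ⊗ x^⊗i evaluates to a + i · x. Evaluating each term at x = 8:
  Term 0 contributes -1 + 0 · 8 = -1
  Term 1 contributes 9 + 1 · 8 = 17
  Term 2 contributes -5 + 2 · 8 = 11
p(8) = ⊕ of these = min[-1, 17, 11] = -1.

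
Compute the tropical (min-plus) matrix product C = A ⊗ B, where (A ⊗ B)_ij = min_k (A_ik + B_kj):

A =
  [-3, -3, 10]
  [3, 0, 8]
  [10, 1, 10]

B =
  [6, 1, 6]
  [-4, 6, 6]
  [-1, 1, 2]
A ⊗ B =
  [-7, -2, 3]
  [-4, 4, 6]
  [-3, 7, 7]

Apply the min-plus product entry-by-entry:
  C[0][0] = min over k of (A[0][0] + B[0][0] = -3 + 6 = 3, A[0][1] + B[1][0] = -3 + -4 = -7, A[0][2] + B[2][0] = 10 + -1 = 9) = -7 (attained at k = 1)
  C[0][1] = min over k of (A[0][0] + B[0][1] = -3 + 1 = -2, A[0][1] + B[1][1] = -3 + 6 = 3, A[0][2] + B[2][1] = 10 + 1 = 11) = -2 (attained at k = 0)
  C[0][2] = min over k of (A[0][0] + B[0][2] = -3 + 6 = 3, A[0][1] + B[1][2] = -3 + 6 = 3, A[0][2] + B[2][2] = 10 + 2 = 12) = 3 (attained at k = 0)
  C[1][0] = min over k of (A[1][0] + B[0][0] = 3 + 6 = 9, A[1][1] + B[1][0] = 0 + -4 = -4, A[1][2] + B[2][0] = 8 + -1 = 7) = -4 (attained at k = 1)
  C[1][1] = min over k of (A[1][0] + B[0][1] = 3 + 1 = 4, A[1][1] + B[1][1] = 0 + 6 = 6, A[1][2] + B[2][1] = 8 + 1 = 9) = 4 (attained at k = 0)
  C[1][2] = min over k of (A[1][0] + B[0][2] = 3 + 6 = 9, A[1][1] + B[1][2] = 0 + 6 = 6, A[1][2] + B[2][2] = 8 + 2 = 10) = 6 (attained at k = 1)
  C[2][0] = min over k of (A[2][0] + B[0][0] = 10 + 6 = 16, A[2][1] + B[1][0] = 1 + -4 = -3, A[2][2] + B[2][0] = 10 + -1 = 9) = -3 (attained at k = 1)
  C[2][1] = min over k of (A[2][0] + B[0][1] = 10 + 1 = 11, A[2][1] + B[1][1] = 1 + 6 = 7, A[2][2] + B[2][1] = 10 + 1 = 11) = 7 (attained at k = 1)
  C[2][2] = min over k of (A[2][0] + B[0][2] = 10 + 6 = 16, A[2][1] + B[1][2] = 1 + 6 = 7, A[2][2] + B[2][2] = 10 + 2 = 12) = 7 (attained at k = 1)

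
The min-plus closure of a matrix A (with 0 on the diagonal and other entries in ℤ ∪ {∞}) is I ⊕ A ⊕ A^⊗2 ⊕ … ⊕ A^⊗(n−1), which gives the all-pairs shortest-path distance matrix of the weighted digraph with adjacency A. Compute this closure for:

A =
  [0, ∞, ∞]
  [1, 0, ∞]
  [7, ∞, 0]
Closure =
  [0, ∞, ∞]
  [1, 0, ∞]
  [7, ∞, 0]

This is the Floyd-Warshall all-pairs shortest-path computation. For each intermediate vertex k = 0, 1, …, 2, update dist[i][j] ← min(dist[i][j], dist[i][k] + dist[k][j]). The final matrix gives, for each (i, j), the minimum total weight of any directed path from i to j (possibly empty when i = j).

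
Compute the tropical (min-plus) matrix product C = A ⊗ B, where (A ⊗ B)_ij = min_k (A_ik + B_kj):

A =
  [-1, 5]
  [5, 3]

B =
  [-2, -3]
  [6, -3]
A ⊗ B =
  [-3, -4]
  [3, 0]

Apply the min-plus product entry-by-entry:
  C[0][0] = min over k of (A[0][0] + B[0][0] = -1 + -2 = -3, A[0][1] + B[1][0] = 5 + 6 = 11) = -3 (attained at k = 0)
  C[0][1] = min over k of (A[0][0] + B[0][1] = -1 + -3 = -4, A[0][1] + B[1][1] = 5 + -3 = 2) = -4 (attained at k = 0)
  C[1][0] = min over k of (A[1][0] + B[0][0] = 5 + -2 = 3, A[1][1] + B[1][0] = 3 + 6 = 9) = 3 (attained at k = 0)
  C[1][1] = min over k of (A[1][0] + B[0][1] = 5 + -3 = 2, A[1][1] + B[1][1] = 3 + -3 = 0) = 0 (attained at k = 1)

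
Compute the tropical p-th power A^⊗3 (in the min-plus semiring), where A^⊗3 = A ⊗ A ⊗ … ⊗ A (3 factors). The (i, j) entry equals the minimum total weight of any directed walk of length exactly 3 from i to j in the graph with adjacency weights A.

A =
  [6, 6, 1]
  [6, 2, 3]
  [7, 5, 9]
A^⊗3 =
  [12, 8, 9]
  [10, 6, 7]
  [13, 9, 10]

Each entry (A^⊗3)_ij equals the minimum over all length-3 walks i = v_0 → v_1 → … → v_3 = j of Σ_t A[v_t][v_{t+1}]. For example, for (i, j) = (0, 2) we minimise over 9 possible intermediate vertex sequences; the minimum is 9, attained along the walk 0 → 2 → 0 → 2.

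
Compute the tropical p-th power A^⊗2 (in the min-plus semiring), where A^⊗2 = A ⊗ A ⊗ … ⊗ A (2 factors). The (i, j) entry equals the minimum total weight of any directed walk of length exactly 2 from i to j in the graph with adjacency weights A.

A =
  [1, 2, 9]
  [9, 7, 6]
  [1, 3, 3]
A^⊗2 =
  [2, 3, 8]
  [7, 9, 9]
  [2, 3, 6]

Each entry (A^⊗2)_ij equals the minimum over all length-2 walks i = v_0 → v_1 → … → v_2 = j of Σ_t A[v_t][v_{t+1}]. For example, for (i, j) = (0, 2) we minimise over 3 possible intermediate vertex sequences; the minimum is 8, attained along the walk 0 → 1 → 2.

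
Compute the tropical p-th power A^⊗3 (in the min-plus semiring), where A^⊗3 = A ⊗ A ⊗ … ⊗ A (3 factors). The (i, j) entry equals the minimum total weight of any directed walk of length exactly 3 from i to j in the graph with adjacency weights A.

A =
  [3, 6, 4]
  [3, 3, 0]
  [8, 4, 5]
A^⊗3 =
  [9, 10, 8]
  [7, 7, 4]
  [10, 8, 7]

Each entry (A^⊗3)_ij equals the minimum over all length-3 walks i = v_0 → v_1 → … → v_3 = j of Σ_t A[v_t][v_{t+1}]. For example, for (i, j) = (0, 2) we minimise over 9 possible intermediate vertex sequences; the minimum is 8, attained along the walk 0 → 2 → 1 → 2.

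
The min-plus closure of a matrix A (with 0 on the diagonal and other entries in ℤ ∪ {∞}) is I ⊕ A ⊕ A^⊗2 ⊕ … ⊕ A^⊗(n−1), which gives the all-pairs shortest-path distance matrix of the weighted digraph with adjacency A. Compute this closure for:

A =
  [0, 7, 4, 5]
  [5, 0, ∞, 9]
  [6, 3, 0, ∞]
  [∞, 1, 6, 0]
Closure =
  [0, 6, 4, 5]
  [5, 0, 9, 9]
  [6, 3, 0, 11]
  [6, 1, 6, 0]

This is the Floyd-Warshall all-pairs shortest-path computation. For each intermediate vertex k = 0, 1, …, 3, update dist[i][j] ← min(dist[i][j], dist[i][k] + dist[k][j]). The final matrix gives, for each (i, j), the minimum total weight of any directed path from i to j (possibly empty when i = j).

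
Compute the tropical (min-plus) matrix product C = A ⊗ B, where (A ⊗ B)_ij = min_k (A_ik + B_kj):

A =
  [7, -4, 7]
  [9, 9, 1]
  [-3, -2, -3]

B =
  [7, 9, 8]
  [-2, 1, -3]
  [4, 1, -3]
A ⊗ B =
  [-6, -3, -7]
  [5, 2, -2]
  [-4, -2, -6]

Apply the min-plus product entry-by-entry:
  C[0][0] = min over k of (A[0][0] + B[0][0] = 7 + 7 = 14, A[0][1] + B[1][0] = -4 + -2 = -6, A[0][2] + B[2][0] = 7 + 4 = 11) = -6 (attained at k = 1)
  C[0][1] = min over k of (A[0][0] + B[0][1] = 7 + 9 = 16, A[0][1] + B[1][1] = -4 + 1 = -3, A[0][2] + B[2][1] = 7 + 1 = 8) = -3 (attained at k = 1)
  C[0][2] = min over k of (A[0][0] + B[0][2] = 7 + 8 = 15, A[0][1] + B[1][2] = -4 + -3 = -7, A[0][2] + B[2][2] = 7 + -3 = 4) = -7 (attained at k = 1)
  C[1][0] = min over k of (A[1][0] + B[0][0] = 9 + 7 = 16, A[1][1] + B[1][0] = 9 + -2 = 7, A[1][2] + B[2][0] = 1 + 4 = 5) = 5 (attained at k = 2)
  C[1][1] = min over k of (A[1][0] + B[0][1] = 9 + 9 = 18, A[1][1] + B[1][1] = 9 + 1 = 10, A[1][2] + B[2][1] = 1 + 1 = 2) = 2 (attained at k = 2)
  C[1][2] = min over k of (A[1][0] + B[0][2] = 9 + 8 = 17, A[1][1] + B[1][2] = 9 + -3 = 6, A[1][2] + B[2][2] = 1 + -3 = -2) = -2 (attained at k = 2)
  C[2][0] = min over k of (A[2][0] + B[0][0] = -3 + 7 = 4, A[2][1] + B[1][0] = -2 + -2 = -4, A[2][2] + B[2][0] = -3 + 4 = 1) = -4 (attained at k = 1)
  C[2][1] = min over k of (A[2][0] + B[0][1] = -3 + 9 = 6, A[2][1] + B[1][1] = -2 + 1 = -1, A[2][2] + B[2][1] = -3 + 1 = -2) = -2 (attained at k = 2)
  C[2][2] = min over k of (A[2][0] + B[0][2] = -3 + 8 = 5, A[2][1] + B[1][2] = -2 + -3 = -5, A[2][2] + B[2][2] = -3 + -3 = -6) = -6 (attained at k = 2)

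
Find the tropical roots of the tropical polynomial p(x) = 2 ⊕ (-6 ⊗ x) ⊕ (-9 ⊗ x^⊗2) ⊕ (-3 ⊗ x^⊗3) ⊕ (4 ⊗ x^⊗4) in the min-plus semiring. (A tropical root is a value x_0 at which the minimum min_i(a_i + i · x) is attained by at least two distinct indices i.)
Roots: {-7, -6, 3, 8}

Each tropical root is a break point of the lower envelope of the lines y = a_i + i · x (there are 5 lines, with slopes 0, 1, ..., 4). Only the lines that attain the minimum somewhere contribute to roots; other lines are dominated. Here the surviving (envelope) indices are i = 4, i = 3, i = 2, i = 1, i = 0.
Intersections between consecutive envelope lines give the roots: for adjacent envelope indices i < j the intersection is x = (a_i − a_j) / (j − i). Reading off the sorted break points: {-7, -6, 3, 8}.
Verification: at each break x_0, at least two indices attain the minimum of min_i(a_i + i · x_0).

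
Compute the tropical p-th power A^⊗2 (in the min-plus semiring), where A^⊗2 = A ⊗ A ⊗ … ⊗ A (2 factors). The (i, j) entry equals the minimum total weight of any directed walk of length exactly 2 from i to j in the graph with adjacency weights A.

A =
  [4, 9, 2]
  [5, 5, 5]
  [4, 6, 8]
A^⊗2 =
  [6, 8, 6]
  [9, 10, 7]
  [8, 11, 6]

Each entry (A^⊗2)_ij equals the minimum over all length-2 walks i = v_0 → v_1 → … → v_2 = j of Σ_t A[v_t][v_{t+1}]. For example, for (i, j) = (0, 2) we minimise over 3 possible intermediate vertex sequences; the minimum is 6, attained along the walk 0 → 0 → 2.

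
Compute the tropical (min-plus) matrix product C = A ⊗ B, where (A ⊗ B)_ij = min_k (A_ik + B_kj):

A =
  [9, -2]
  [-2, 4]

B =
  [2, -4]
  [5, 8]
A ⊗ B =
  [3, 5]
  [0, -6]

Apply the min-plus product entry-by-entry:
  C[0][0] = min over k of (A[0][0] + B[0][0] = 9 + 2 = 11, A[0][1] + B[1][0] = -2 + 5 = 3) = 3 (attained at k = 1)
  C[0][1] = min over k of (A[0][0] + B[0][1] = 9 + -4 = 5, A[0][1] + B[1][1] = -2 + 8 = 6) = 5 (attained at k = 0)
  C[1][0] = min over k of (A[1][0] + B[0][0] = -2 + 2 = 0, A[1][1] + B[1][0] = 4 + 5 = 9) = 0 (attained at k = 0)
  C[1][1] = min over k of (A[1][0] + B[0][1] = -2 + -4 = -6, A[1][1] + B[1][1] = 4 + 8 = 12) = -6 (attained at k = 0)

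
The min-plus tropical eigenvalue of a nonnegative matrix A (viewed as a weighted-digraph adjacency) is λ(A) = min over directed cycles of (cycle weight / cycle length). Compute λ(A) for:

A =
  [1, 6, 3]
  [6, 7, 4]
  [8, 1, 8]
λ(A) = 1

Enumerate directed cycles and compute their means (weight / length). Sample:
  cycle 0 → 0: weight = 1, length = 1, mean = 1/1 ≈ 1.000
  cycle 1 → 1: weight = 7, length = 1, mean = 7/1 ≈ 7.000
  cycle 2 → 2: weight = 8, length = 1, mean = 8/1 ≈ 8.000
  cycle 0 → 1 → 0: weight = 12, length = 2, mean = 12/2 ≈ 6.000
  cycle 0 → 2 → 0: weight = 11, length = 2, mean = 11/2 ≈ 5.500
  cycle 1 → 0 → 1: weight = 12, length = 2, mean = 12/2 ≈ 6.000
Minimum mean = 1.000, attained e.g. along the cycle 0 → 0 with weight 1 and length 1. So λ(A) = 1/1 = 1.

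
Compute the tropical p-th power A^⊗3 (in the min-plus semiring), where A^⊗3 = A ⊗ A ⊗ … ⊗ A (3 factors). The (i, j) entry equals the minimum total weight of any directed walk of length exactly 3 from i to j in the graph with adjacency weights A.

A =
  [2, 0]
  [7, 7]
A^⊗3 =
  [6, 4]
  [11, 9]

Each entry (A^⊗3)_ij equals the minimum over all length-3 walks i = v_0 → v_1 → … → v_3 = j of Σ_t A[v_t][v_{t+1}]. For example, for (i, j) = (0, 1) we minimise over 4 possible intermediate vertex sequences; the minimum is 4, attained along the walk 0 → 0 → 0 → 1.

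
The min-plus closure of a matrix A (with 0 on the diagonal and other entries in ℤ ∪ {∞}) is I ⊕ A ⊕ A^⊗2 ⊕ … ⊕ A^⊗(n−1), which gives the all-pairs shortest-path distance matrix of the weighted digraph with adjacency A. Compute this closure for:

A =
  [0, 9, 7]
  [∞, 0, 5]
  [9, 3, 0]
Closure =
  [0, 9, 7]
  [14, 0, 5]
  [9, 3, 0]

This is the Floyd-Warshall all-pairs shortest-path computation. For each intermediate vertex k = 0, 1, …, 2, update dist[i][j] ← min(dist[i][j], dist[i][k] + dist[k][j]). The final matrix gives, for each (i, j), the minimum total weight of any directed path from i to j (possibly empty when i = j).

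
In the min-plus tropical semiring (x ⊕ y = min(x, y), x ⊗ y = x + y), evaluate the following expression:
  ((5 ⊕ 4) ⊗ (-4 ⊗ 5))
((5 ⊕ 4) ⊗ (-4 ⊗ 5)) = 5

Expand innermost to outermost. Recall ⊕ takes the minimum of its arguments and ⊗ takes their sum. Working out the expression ((5 ⊕ 4) ⊗ (-4 ⊗ 5)) gives 5.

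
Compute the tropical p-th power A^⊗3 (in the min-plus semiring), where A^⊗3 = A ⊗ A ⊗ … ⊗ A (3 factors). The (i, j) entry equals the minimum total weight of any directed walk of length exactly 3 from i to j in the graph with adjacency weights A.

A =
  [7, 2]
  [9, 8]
A^⊗3 =
  [18, 13]
  [20, 18]

Each entry (A^⊗3)_ij equals the minimum over all length-3 walks i = v_0 → v_1 → … → v_3 = j of Σ_t A[v_t][v_{t+1}]. For example, for (i, j) = (0, 1) we minimise over 4 possible intermediate vertex sequences; the minimum is 13, attained along the walk 0 → 1 → 0 → 1.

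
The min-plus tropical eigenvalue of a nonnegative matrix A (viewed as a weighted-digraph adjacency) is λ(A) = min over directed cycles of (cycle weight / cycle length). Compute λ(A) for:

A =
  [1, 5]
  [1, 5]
λ(A) = 1

Enumerate directed cycles and compute their means (weight / length). Sample:
  cycle 0 → 0: weight = 1, length = 1, mean = 1/1 ≈ 1.000
  cycle 1 → 1: weight = 5, length = 1, mean = 5/1 ≈ 5.000
  cycle 0 → 1 → 0: weight = 6, length = 2, mean = 6/2 ≈ 3.000
  cycle 1 → 0 → 1: weight = 6, length = 2, mean = 6/2 ≈ 3.000
Minimum mean = 1.000, attained e.g. along the cycle 0 → 0 with weight 1 and length 1. So λ(A) = 1/1 = 1.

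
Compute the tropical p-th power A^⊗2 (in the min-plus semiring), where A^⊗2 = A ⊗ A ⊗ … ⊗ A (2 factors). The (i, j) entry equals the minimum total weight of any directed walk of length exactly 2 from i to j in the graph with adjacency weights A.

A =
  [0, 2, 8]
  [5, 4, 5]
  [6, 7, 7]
A^⊗2 =
  [0, 2, 7]
  [5, 7, 9]
  [6, 8, 12]

Each entry (A^⊗2)_ij equals the minimum over all length-2 walks i = v_0 → v_1 → … → v_2 = j of Σ_t A[v_t][v_{t+1}]. For example, for (i, j) = (0, 2) we minimise over 3 possible intermediate vertex sequences; the minimum is 7, attained along the walk 0 → 1 → 2.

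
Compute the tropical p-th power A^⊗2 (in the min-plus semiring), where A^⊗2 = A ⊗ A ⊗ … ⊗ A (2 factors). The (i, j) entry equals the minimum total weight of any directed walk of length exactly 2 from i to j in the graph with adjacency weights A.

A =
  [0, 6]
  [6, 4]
A^⊗2 =
  [0, 6]
  [6, 8]

Each entry (A^⊗2)_ij equals the minimum over all length-2 walks i = v_0 → v_1 → … → v_2 = j of Σ_t A[v_t][v_{t+1}]. For example, for (i, j) = (0, 1) we minimise over 2 possible intermediate vertex sequences; the minimum is 6, attained along the walk 0 → 0 → 1.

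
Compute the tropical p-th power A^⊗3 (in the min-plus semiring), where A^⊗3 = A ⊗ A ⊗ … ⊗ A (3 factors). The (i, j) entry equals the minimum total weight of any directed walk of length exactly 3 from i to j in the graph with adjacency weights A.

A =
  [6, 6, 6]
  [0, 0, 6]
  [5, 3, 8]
A^⊗3 =
  [6, 6, 12]
  [0, 0, 6]
  [3, 3, 9]

Each entry (A^⊗3)_ij equals the minimum over all length-3 walks i = v_0 → v_1 → … → v_3 = j of Σ_t A[v_t][v_{t+1}]. For example, for (i, j) = (0, 2) we minimise over 9 possible intermediate vertex sequences; the minimum is 12, attained along the walk 0 → 1 → 0 → 2.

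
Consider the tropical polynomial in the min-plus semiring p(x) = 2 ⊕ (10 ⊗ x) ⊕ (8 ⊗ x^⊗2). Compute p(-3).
p(-3) = 2

A tropical monomial a ⊗ x^⊗i evaluates to a + i · x. Evaluating each term at x = -3:
  Term 0 contributes 2 + 0 · -3 = 2
  Term 1 contributes 10 + 1 · -3 = 7
  Term 2 contributes 8 + 2 · -3 = 2
p(-3) = ⊕ of these = min[2, 7, 2] = 2.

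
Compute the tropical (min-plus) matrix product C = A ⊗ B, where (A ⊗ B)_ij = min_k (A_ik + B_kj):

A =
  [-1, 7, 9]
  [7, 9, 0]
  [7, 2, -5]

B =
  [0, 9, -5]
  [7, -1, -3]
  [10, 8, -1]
A ⊗ B =
  [-1, 6, -6]
  [7, 8, -1]
  [5, 1, -6]

Apply the min-plus product entry-by-entry:
  C[0][0] = min over k of (A[0][0] + B[0][0] = -1 + 0 = -1, A[0][1] + B[1][0] = 7 + 7 = 14, A[0][2] + B[2][0] = 9 + 10 = 19) = -1 (attained at k = 0)
  C[0][1] = min over k of (A[0][0] + B[0][1] = -1 + 9 = 8, A[0][1] + B[1][1] = 7 + -1 = 6, A[0][2] + B[2][1] = 9 + 8 = 17) = 6 (attained at k = 1)
  C[0][2] = min over k of (A[0][0] + B[0][2] = -1 + -5 = -6, A[0][1] + B[1][2] = 7 + -3 = 4, A[0][2] + B[2][2] = 9 + -1 = 8) = -6 (attained at k = 0)
  C[1][0] = min over k of (A[1][0] + B[0][0] = 7 + 0 = 7, A[1][1] + B[1][0] = 9 + 7 = 16, A[1][2] + B[2][0] = 0 + 10 = 10) = 7 (attained at k = 0)
  C[1][1] = min over k of (A[1][0] + B[0][1] = 7 + 9 = 16, A[1][1] + B[1][1] = 9 + -1 = 8, A[1][2] + B[2][1] = 0 + 8 = 8) = 8 (attained at k = 1)
  C[1][2] = min over k of (A[1][0] + B[0][2] = 7 + -5 = 2, A[1][1] + B[1][2] = 9 + -3 = 6, A[1][2] + B[2][2] = 0 + -1 = -1) = -1 (attained at k = 2)
  C[2][0] = min over k of (A[2][0] + B[0][0] = 7 + 0 = 7, A[2][1] + B[1][0] = 2 + 7 = 9, A[2][2] + B[2][0] = -5 + 10 = 5) = 5 (attained at k = 2)
  C[2][1] = min over k of (A[2][0] + B[0][1] = 7 + 9 = 16, A[2][1] + B[1][1] = 2 + -1 = 1, A[2][2] + B[2][1] = -5 + 8 = 3) = 1 (attained at k = 1)
  C[2][2] = min over k of (A[2][0] + B[0][2] = 7 + -5 = 2, A[2][1] + B[1][2] = 2 + -3 = -1, A[2][2] + B[2][2] = -5 + -1 = -6) = -6 (attained at k = 2)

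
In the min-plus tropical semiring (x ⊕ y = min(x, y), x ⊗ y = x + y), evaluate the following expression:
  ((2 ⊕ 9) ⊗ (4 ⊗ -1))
((2 ⊕ 9) ⊗ (4 ⊗ -1)) = 5

Expand innermost to outermost. Recall ⊕ takes the minimum of its arguments and ⊗ takes their sum. Working out the expression ((2 ⊕ 9) ⊗ (4 ⊗ -1)) gives 5.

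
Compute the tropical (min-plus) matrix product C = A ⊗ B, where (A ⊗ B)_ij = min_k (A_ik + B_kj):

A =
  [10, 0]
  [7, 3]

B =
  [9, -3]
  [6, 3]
A ⊗ B =
  [6, 3]
  [9, 4]

Apply the min-plus product entry-by-entry:
  C[0][0] = min over k of (A[0][0] + B[0][0] = 10 + 9 = 19, A[0][1] + B[1][0] = 0 + 6 = 6) = 6 (attained at k = 1)
  C[0][1] = min over k of (A[0][0] + B[0][1] = 10 + -3 = 7, A[0][1] + B[1][1] = 0 + 3 = 3) = 3 (attained at k = 1)
  C[1][0] = min over k of (A[1][0] + B[0][0] = 7 + 9 = 16, A[1][1] + B[1][0] = 3 + 6 = 9) = 9 (attained at k = 1)
  C[1][1] = min over k of (A[1][0] + B[0][1] = 7 + -3 = 4, A[1][1] + B[1][1] = 3 + 3 = 6) = 4 (attained at k = 0)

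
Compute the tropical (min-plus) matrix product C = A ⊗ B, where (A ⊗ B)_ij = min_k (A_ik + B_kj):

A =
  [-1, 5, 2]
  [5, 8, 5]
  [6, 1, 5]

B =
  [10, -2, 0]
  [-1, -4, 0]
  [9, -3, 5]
A ⊗ B =
  [4, -3, -1]
  [7, 2, 5]
  [0, -3, 1]

Apply the min-plus product entry-by-entry:
  C[0][0] = min over k of (A[0][0] + B[0][0] = -1 + 10 = 9, A[0][1] + B[1][0] = 5 + -1 = 4, A[0][2] + B[2][0] = 2 + 9 = 11) = 4 (attained at k = 1)
  C[0][1] = min over k of (A[0][0] + B[0][1] = -1 + -2 = -3, A[0][1] + B[1][1] = 5 + -4 = 1, A[0][2] + B[2][1] = 2 + -3 = -1) = -3 (attained at k = 0)
  C[0][2] = min over k of (A[0][0] + B[0][2] = -1 + 0 = -1, A[0][1] + B[1][2] = 5 + 0 = 5, A[0][2] + B[2][2] = 2 + 5 = 7) = -1 (attained at k = 0)
  C[1][0] = min over k of (A[1][0] + B[0][0] = 5 + 10 = 15, A[1][1] + B[1][0] = 8 + -1 = 7, A[1][2] + B[2][0] = 5 + 9 = 14) = 7 (attained at k = 1)
  C[1][1] = min over k of (A[1][0] + B[0][1] = 5 + -2 = 3, A[1][1] + B[1][1] = 8 + -4 = 4, A[1][2] + B[2][1] = 5 + -3 = 2) = 2 (attained at k = 2)
  C[1][2] = min over k of (A[1][0] + B[0][2] = 5 + 0 = 5, A[1][1] + B[1][2] = 8 + 0 = 8, A[1][2] + B[2][2] = 5 + 5 = 10) = 5 (attained at k = 0)
  C[2][0] = min over k of (A[2][0] + B[0][0] = 6 + 10 = 16, A[2][1] + B[1][0] = 1 + -1 = 0, A[2][2] + B[2][0] = 5 + 9 = 14) = 0 (attained at k = 1)
  C[2][1] = min over k of (A[2][0] + B[0][1] = 6 + -2 = 4, A[2][1] + B[1][1] = 1 + -4 = -3, A[2][2] + B[2][1] = 5 + -3 = 2) = -3 (attained at k = 1)
  C[2][2] = min over k of (A[2][0] + B[0][2] = 6 + 0 = 6, A[2][1] + B[1][2] = 1 + 0 = 1, A[2][2] + B[2][2] = 5 + 5 = 10) = 1 (attained at k = 1)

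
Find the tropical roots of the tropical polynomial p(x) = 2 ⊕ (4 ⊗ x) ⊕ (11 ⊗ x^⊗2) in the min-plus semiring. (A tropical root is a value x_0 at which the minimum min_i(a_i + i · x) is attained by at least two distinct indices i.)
Roots: {-7, -2}

Each tropical root is a break point of the lower envelope of the lines y = a_i + i · x (there are 3 lines, with slopes 0, 1, ..., 2). Only the lines that attain the minimum somewhere contribute to roots; other lines are dominated. Here the surviving (envelope) indices are i = 2, i = 1, i = 0.
Intersections between consecutive envelope lines give the roots: for adjacent envelope indices i < j the intersection is x = (a_i − a_j) / (j − i). Reading off the sorted break points: {-7, -2}.
Verification: at each break x_0, at least two indices attain the minimum of min_i(a_i + i · x_0).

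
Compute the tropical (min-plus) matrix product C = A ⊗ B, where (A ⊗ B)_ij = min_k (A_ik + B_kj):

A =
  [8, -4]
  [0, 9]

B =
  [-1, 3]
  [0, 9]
A ⊗ B =
  [-4, 5]
  [-1, 3]

Apply the min-plus product entry-by-entry:
  C[0][0] = min over k of (A[0][0] + B[0][0] = 8 + -1 = 7, A[0][1] + B[1][0] = -4 + 0 = -4) = -4 (attained at k = 1)
  C[0][1] = min over k of (A[0][0] + B[0][1] = 8 + 3 = 11, A[0][1] + B[1][1] = -4 + 9 = 5) = 5 (attained at k = 1)
  C[1][0] = min over k of (A[1][0] + B[0][0] = 0 + -1 = -1, A[1][1] + B[1][0] = 9 + 0 = 9) = -1 (attained at k = 0)
  C[1][1] = min over k of (A[1][0] + B[0][1] = 0 + 3 = 3, A[1][1] + B[1][1] = 9 + 9 = 18) = 3 (attained at k = 0)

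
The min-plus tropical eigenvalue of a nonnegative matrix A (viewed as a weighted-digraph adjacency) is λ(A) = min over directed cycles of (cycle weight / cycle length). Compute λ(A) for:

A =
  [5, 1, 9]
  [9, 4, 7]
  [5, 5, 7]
λ(A) = 4

Enumerate directed cycles and compute their means (weight / length). Sample:
  cycle 0 → 0: weight = 5, length = 1, mean = 5/1 ≈ 5.000
  cycle 1 → 1: weight = 4, length = 1, mean = 4/1 ≈ 4.000
  cycle 2 → 2: weight = 7, length = 1, mean = 7/1 ≈ 7.000
  cycle 0 → 1 → 0: weight = 10, length = 2, mean = 10/2 ≈ 5.000
  cycle 0 → 2 → 0: weight = 14, length = 2, mean = 14/2 ≈ 7.000
  cycle 1 → 0 → 1: weight = 10, length = 2, mean = 10/2 ≈ 5.000
Minimum mean = 4.000, attained e.g. along the cycle 1 → 1 with weight 4 and length 1. So λ(A) = 4/1 = 4.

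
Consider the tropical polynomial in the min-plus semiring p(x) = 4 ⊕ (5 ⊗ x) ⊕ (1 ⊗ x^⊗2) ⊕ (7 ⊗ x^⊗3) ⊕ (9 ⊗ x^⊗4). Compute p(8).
p(8) = 4

A tropical monomial a ⊗ x^⊗i evaluates to a + i · x. Evaluating each term at x = 8:
  Term 0 contributes 4 + 0 · 8 = 4
  Term 1 contributes 5 + 1 · 8 = 13
  Term 2 contributes 1 + 2 · 8 = 17
  Term 3 contributes 7 + 3 · 8 = 31
  Term 4 contributes 9 + 4 · 8 = 41
p(8) = ⊕ of these = min[4, 13, 17, 31, 41] = 4.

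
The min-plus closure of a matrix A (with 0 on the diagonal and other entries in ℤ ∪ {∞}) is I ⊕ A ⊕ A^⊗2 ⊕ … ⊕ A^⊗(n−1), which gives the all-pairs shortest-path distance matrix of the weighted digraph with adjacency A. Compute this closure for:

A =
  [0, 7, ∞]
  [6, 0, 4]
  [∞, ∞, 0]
Closure =
  [0, 7, 11]
  [6, 0, 4]
  [∞, ∞, 0]

This is the Floyd-Warshall all-pairs shortest-path computation. For each intermediate vertex k = 0, 1, …, 2, update dist[i][j] ← min(dist[i][j], dist[i][k] + dist[k][j]). The final matrix gives, for each (i, j), the minimum total weight of any directed path from i to j (possibly empty when i = j).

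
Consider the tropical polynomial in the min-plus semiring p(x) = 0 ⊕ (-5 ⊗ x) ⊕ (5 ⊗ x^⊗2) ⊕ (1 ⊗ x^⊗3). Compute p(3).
p(3) = -2

A tropical monomial a ⊗ x^⊗i evaluates to a + i · x. Evaluating each term at x = 3:
  Term 0 contributes 0 + 0 · 3 = 0
  Term 1 contributes -5 + 1 · 3 = -2
  Term 2 contributes 5 + 2 · 3 = 11
  Term 3 contributes 1 + 3 · 3 = 10
p(3) = ⊕ of these = min[0, -2, 11, 10] = -2.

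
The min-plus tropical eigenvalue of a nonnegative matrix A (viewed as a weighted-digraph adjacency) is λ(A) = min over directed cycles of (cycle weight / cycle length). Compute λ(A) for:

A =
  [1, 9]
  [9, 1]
λ(A) = 1

Enumerate directed cycles and compute their means (weight / length). Sample:
  cycle 0 → 0: weight = 1, length = 1, mean = 1/1 ≈ 1.000
  cycle 1 → 1: weight = 1, length = 1, mean = 1/1 ≈ 1.000
  cycle 0 → 1 → 0: weight = 18, length = 2, mean = 18/2 ≈ 9.000
  cycle 1 → 0 → 1: weight = 18, length = 2, mean = 18/2 ≈ 9.000
Minimum mean = 1.000, attained e.g. along the cycle 0 → 0 with weight 1 and length 1. So λ(A) = 1/1 = 1.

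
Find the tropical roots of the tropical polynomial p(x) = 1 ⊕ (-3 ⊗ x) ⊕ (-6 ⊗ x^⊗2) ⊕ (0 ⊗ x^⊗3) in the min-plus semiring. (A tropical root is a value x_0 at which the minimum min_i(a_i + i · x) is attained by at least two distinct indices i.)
Roots: {-6, 3, 4}

Each tropical root is a break point of the lower envelope of the lines y = a_i + i · x (there are 4 lines, with slopes 0, 1, ..., 3). Only the lines that attain the minimum somewhere contribute to roots; other lines are dominated. Here the surviving (envelope) indices are i = 3, i = 2, i = 1, i = 0.
Intersections between consecutive envelope lines give the roots: for adjacent envelope indices i < j the intersection is x = (a_i − a_j) / (j − i). Reading off the sorted break points: {-6, 3, 4}.
Verification: at each break x_0, at least two indices attain the minimum of min_i(a_i + i · x_0).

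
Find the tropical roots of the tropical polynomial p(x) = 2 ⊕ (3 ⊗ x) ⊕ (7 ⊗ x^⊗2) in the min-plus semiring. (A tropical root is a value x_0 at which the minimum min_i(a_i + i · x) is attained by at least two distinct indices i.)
Roots: {-4, -1}

Each tropical root is a break point of the lower envelope of the lines y = a_i + i · x (there are 3 lines, with slopes 0, 1, ..., 2). Only the lines that attain the minimum somewhere contribute to roots; other lines are dominated. Here the surviving (envelope) indices are i = 2, i = 1, i = 0.
Intersections between consecutive envelope lines give the roots: for adjacent envelope indices i < j the intersection is x = (a_i − a_j) / (j − i). Reading off the sorted break points: {-4, -1}.
Verification: at each break x_0, at least two indices attain the minimum of min_i(a_i + i · x_0).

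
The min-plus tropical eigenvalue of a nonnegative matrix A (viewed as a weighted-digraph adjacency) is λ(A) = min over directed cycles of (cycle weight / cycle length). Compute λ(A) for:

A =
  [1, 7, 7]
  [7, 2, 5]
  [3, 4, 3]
λ(A) = 1

Enumerate directed cycles and compute their means (weight / length). Sample:
  cycle 0 → 0: weight = 1, length = 1, mean = 1/1 ≈ 1.000
  cycle 1 → 1: weight = 2, length = 1, mean = 2/1 ≈ 2.000
  cycle 2 → 2: weight = 3, length = 1, mean = 3/1 ≈ 3.000
  cycle 0 → 1 → 0: weight = 14, length = 2, mean = 14/2 ≈ 7.000
  cycle 0 → 2 → 0: weight = 10, length = 2, mean = 10/2 ≈ 5.000
  cycle 1 → 0 → 1: weight = 14, length = 2, mean = 14/2 ≈ 7.000
Minimum mean = 1.000, attained e.g. along the cycle 0 → 0 with weight 1 and length 1. So λ(A) = 1/1 = 1.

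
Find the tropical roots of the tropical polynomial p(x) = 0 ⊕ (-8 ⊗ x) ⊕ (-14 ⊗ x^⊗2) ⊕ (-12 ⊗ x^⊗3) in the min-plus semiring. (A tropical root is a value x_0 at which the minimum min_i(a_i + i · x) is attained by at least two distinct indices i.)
Roots: {-2, 6, 8}

Each tropical root is a break point of the lower envelope of the lines y = a_i + i · x (there are 4 lines, with slopes 0, 1, ..., 3). Only the lines that attain the minimum somewhere contribute to roots; other lines are dominated. Here the surviving (envelope) indices are i = 3, i = 2, i = 1, i = 0.
Intersections between consecutive envelope lines give the roots: for adjacent envelope indices i < j the intersection is x = (a_i − a_j) / (j − i). Reading off the sorted break points: {-2, 6, 8}.
Verification: at each break x_0, at least two indices attain the minimum of min_i(a_i + i · x_0).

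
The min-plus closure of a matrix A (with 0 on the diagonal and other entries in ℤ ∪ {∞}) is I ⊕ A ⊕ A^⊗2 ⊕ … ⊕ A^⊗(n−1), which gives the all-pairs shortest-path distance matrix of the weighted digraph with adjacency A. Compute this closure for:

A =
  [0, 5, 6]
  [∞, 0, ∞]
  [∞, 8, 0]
Closure =
  [0, 5, 6]
  [∞, 0, ∞]
  [∞, 8, 0]

This is the Floyd-Warshall all-pairs shortest-path computation. For each intermediate vertex k = 0, 1, …, 2, update dist[i][j] ← min(dist[i][j], dist[i][k] + dist[k][j]). The final matrix gives, for each (i, j), the minimum total weight of any directed path from i to j (possibly empty when i = j).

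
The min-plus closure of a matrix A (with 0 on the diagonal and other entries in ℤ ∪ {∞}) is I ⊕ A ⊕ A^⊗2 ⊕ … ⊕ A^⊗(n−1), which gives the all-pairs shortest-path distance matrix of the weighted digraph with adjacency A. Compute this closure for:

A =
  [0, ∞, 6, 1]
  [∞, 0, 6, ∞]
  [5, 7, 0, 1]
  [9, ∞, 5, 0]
Closure =
  [0, 13, 6, 1]
  [11, 0, 6, 7]
  [5, 7, 0, 1]
  [9, 12, 5, 0]

This is the Floyd-Warshall all-pairs shortest-path computation. For each intermediate vertex k = 0, 1, …, 3, update dist[i][j] ← min(dist[i][j], dist[i][k] + dist[k][j]). The final matrix gives, for each (i, j), the minimum total weight of any directed path from i to j (possibly empty when i = j).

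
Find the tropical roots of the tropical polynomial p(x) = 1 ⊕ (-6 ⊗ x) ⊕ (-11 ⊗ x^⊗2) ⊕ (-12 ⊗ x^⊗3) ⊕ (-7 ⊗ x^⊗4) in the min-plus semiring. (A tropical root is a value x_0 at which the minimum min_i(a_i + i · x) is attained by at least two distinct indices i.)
Roots: {-5, 1, 5, 7}

Each tropical root is a break point of the lower envelope of the lines y = a_i + i · x (there are 5 lines, with slopes 0, 1, ..., 4). Only the lines that attain the minimum somewhere contribute to roots; other lines are dominated. Here the surviving (envelope) indices are i = 4, i = 3, i = 2, i = 1, i = 0.
Intersections between consecutive envelope lines give the roots: for adjacent envelope indices i < j the intersection is x = (a_i − a_j) / (j − i). Reading off the sorted break points: {-5, 1, 5, 7}.
Verification: at each break x_0, at least two indices attain the minimum of min_i(a_i + i · x_0).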